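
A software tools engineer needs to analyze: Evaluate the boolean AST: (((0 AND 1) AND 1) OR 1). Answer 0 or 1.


Step 1: Evaluate inner node
  0 AND 1 = 0
Step 2: Evaluate next node
  0 AND 1 = 0
Step 3: Evaluate root node
  0 OR 1 = 1

1


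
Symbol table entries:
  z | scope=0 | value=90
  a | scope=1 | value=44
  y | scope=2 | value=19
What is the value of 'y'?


Searching symbol table for 'y':
  z | scope=0 | value=90
  a | scope=1 | value=44
  y | scope=2 | value=19 <- MATCH
Found 'y' at scope 2 with value 19

19


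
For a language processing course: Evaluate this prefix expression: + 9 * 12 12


Parsing prefix expression: + 9 * 12 12
Step 1: Innermost operation '* 12 12'
  12 * 12 = 144
Step 2: Outer operation '+ 9 [144]'
  9 + 144 = 153

153


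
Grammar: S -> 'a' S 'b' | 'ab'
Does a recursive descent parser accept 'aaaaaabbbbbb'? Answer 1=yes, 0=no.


Grammar accepts strings of the form a^n b^n (n >= 1)
Word: 'aaaaaabbbbbb'
Counting: 6 a's and 6 b's
Check: 6 == 6? Yes
Derivation (S -> aSb applied 5 time(s), then S -> ab): S => aSb => aaSbb => aaaSbbb => aaaaSbbbb => aaaaaSbbbbb => aaaaaabbbbbb
Accepted

1


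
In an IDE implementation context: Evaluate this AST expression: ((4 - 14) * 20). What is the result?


Expression: ((4 - 14) * 20)
Evaluating step by step:
  4 - 14 = -10
  -10 * 20 = -200
Result: -200

-200


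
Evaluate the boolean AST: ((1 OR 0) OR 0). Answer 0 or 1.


Step 1: Evaluate inner node
  1 OR 0 = 1
Step 2: Evaluate root node
  1 OR 0 = 1

1


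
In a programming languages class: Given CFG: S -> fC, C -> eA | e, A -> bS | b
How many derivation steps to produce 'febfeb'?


Grammar: S -> fC, C -> eA | e, A -> bS | b
Deriving 'febfeb':
Step 1: S -> fC => fC
Step 2: C -> eA => feA
Step 3: A -> bS => febS
Step 4: S -> fC => febfC
Step 5: C -> eA => febfeA
Step 6: A -> b => febfeb
Total derivation steps: 6

6


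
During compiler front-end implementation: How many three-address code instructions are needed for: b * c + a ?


Expression: b * c + a
Generating three-address code (respecting * over +/- precedence):
  Instruction 1: t1 = b * c
  Instruction 2: t2 = t1 + a
Total instructions: 2

2


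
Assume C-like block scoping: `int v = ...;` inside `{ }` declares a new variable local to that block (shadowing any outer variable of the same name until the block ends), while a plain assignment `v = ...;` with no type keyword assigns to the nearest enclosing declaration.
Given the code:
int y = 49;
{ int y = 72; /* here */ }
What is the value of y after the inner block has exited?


Analyzing scoping rules:
Outer scope: declares y = 49
Inner block: 'int y = 72;' declares a NEW y that shadows the outer one
When the block exits the inner y goes out of scope; the outer y was never modified -> 49
Result: 49

49


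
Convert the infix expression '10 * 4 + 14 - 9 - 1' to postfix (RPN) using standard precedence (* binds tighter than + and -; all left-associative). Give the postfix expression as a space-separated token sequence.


Applying the shunting-yard algorithm:
  Operand 10 -> output
  Push '*' onto operator stack -> op-stack: [*]
  Operand 4 -> output
  See '+' (prec 1); top '*' (prec 2) >= it -> pop '*' to output
  Push '+' onto operator stack -> op-stack: [+]
  Operand 14 -> output
  See '-' (prec 1); top '+' (prec 1) >= it -> pop '+' to output
  Push '-' onto operator stack -> op-stack: [-]
  Operand 9 -> output
  See '-' (prec 1); top '-' (prec 1) >= it -> pop '-' to output
  Push '-' onto operator stack -> op-stack: [-]
  Operand 1 -> output
  End of input: pop '-' to output
Postfix result: 10 4 * 14 + 9 - 1 -

10 4 * 14 + 9 - 1 -


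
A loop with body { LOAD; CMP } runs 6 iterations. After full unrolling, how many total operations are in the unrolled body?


Loop body operations: LOAD, CMP (2 ops per iteration)
Unrolling 6 iterations:
  Iteration 1: LOAD, CMP (2 ops)
  Iteration 2: LOAD, CMP (2 ops)
  Iteration 3: LOAD, CMP (2 ops)
  Iteration 4: LOAD, CMP (2 ops)
  Iteration 5: LOAD, CMP (2 ops)
  Iteration 6: LOAD, CMP (2 ops)
Total: 6 iterations * 2 ops/iter = 12 operations

12


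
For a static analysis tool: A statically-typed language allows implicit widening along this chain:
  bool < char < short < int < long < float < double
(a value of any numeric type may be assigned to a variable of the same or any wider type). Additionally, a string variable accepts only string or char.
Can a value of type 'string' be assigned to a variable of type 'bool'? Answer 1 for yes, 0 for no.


Target variable type: bool
Source value type: string
Rule: string cannot widen to any numeric type
Result: 0

0


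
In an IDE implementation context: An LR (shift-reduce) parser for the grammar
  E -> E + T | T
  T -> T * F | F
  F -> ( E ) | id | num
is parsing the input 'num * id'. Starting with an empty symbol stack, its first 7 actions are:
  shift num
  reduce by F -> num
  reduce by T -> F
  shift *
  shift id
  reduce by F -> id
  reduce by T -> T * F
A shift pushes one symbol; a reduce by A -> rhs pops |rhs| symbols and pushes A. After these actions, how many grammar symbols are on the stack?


Tracking the symbol stack through each action:
  Action 1: shift 'num' : push -> stack = [num] (size 1)
  Action 2: reduce by F -> num : pop 1, push F -> stack = [F] (size 1)
  Action 3: reduce by T -> F : pop 1, push T -> stack = [T] (size 1)
  Action 4: shift '*' : push -> stack = [T, *] (size 2)
  Action 5: shift 'id' : push -> stack = [T, *, id] (size 3)
  Action 6: reduce by F -> id : pop 1, push F -> stack = [T, *, F] (size 3)
  Action 7: reduce by T -> T * F : pop 3, push T -> stack = [T] (size 1)
Final stack size: 1

1


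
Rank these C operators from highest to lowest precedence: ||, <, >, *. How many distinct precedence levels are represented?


Looking up precedence for each operator:
  || -> precedence 1
  < -> precedence 4
  > -> precedence 4
  * -> precedence 6
Sorted highest to lowest: *, <, >, ||
Distinct precedence values: [6, 4, 1]
Number of distinct levels: 3

3


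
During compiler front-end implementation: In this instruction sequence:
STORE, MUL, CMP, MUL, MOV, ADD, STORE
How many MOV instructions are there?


Scanning instruction sequence for MOV:
  Position 1: STORE
  Position 2: MUL
  Position 3: CMP
  Position 4: MUL
  Position 5: MOV <- MATCH
  Position 6: ADD
  Position 7: STORE
Matches at positions: [5]
Total MOV count: 1

1


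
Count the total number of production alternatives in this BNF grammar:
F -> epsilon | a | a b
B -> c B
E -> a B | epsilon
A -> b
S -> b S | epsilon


Counting alternatives per rule:
  F: 3 alternative(s)
  B: 1 alternative(s)
  E: 2 alternative(s)
  A: 1 alternative(s)
  S: 2 alternative(s)
Sum: 3 + 1 + 2 + 1 + 2 = 9

9


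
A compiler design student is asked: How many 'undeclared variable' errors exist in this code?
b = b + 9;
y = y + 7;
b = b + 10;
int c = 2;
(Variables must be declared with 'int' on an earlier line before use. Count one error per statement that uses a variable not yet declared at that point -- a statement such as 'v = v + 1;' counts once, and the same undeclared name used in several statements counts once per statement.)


Scanning code line by line:
  Line 1: use 'b' -> ERROR (undeclared)
  Line 2: use 'y' -> ERROR (undeclared)
  Line 3: use 'b' -> ERROR (undeclared)
  Line 4: declare 'c' -> declared = ['c']
Total undeclared variable errors: 3

3


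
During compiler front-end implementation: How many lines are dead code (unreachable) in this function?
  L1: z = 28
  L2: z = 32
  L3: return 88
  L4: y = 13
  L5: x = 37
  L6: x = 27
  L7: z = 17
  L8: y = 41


Analyzing control flow:
  L1: reachable (before return)
  L2: reachable (before return)
  L3: reachable (return statement)
  L4: DEAD (after return at L3)
  L5: DEAD (after return at L3)
  L6: DEAD (after return at L3)
  L7: DEAD (after return at L3)
  L8: DEAD (after return at L3)
Return at L3, total lines = 8
Dead lines: L4 through L8
Count: 5

5


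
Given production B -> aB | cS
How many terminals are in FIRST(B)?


Production: B -> aB | cS
Examining each alternative for leading terminals:
  B -> aB : first terminal = 'a'
  B -> cS : first terminal = 'c'
FIRST(B) = {a, c}
Count: 2

2


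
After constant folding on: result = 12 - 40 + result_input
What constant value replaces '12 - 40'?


Identifying constant sub-expression:
  Original: result = 12 - 40 + result_input
  12 and 40 are both compile-time constants
  Evaluating: 12 - 40 = -28
  After folding: result = -28 + result_input

-28


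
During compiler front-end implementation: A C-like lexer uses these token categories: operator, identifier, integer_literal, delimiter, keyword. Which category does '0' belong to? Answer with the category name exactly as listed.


Token: '0'
Checking categories:
  identifier: no
  integer_literal: YES
  operator: no
  keyword: no
  delimiter: no
Category: integer_literal

integer_literal


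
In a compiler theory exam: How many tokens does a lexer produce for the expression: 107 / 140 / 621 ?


Scanning '107 / 140 / 621'
Token 1: '107' -> integer_literal
Token 2: '/' -> operator
Token 3: '140' -> integer_literal
Token 4: '/' -> operator
Token 5: '621' -> integer_literal
Total tokens: 5

5


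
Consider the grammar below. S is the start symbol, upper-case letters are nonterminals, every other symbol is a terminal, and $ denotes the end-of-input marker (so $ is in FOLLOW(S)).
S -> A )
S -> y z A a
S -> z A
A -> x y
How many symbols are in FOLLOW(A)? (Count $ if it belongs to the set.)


S is the start symbol and does not occur in any rule body, so FOLLOW(S) = {$}.
Examining every occurrence of A in a rule body:
  S -> A ) : A is followed by terminal ')' -> add ')'
  S -> y z A a : A is followed by terminal 'a' -> add 'a'
  S -> z A : A is at the right end -> add FOLLOW(S) = {$}
  A -> x y : A does not occur in the body -> contributes nothing
FOLLOW(A) = {), a, $}
Count: 3

3


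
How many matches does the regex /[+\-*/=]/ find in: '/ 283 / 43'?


Pattern: /[+\-*/=]/ (operators)
Input: '/ 283 / 43'
Scanning for matches:
  Match 1: '/'
  Match 2: '/'
Total matches: 2

2


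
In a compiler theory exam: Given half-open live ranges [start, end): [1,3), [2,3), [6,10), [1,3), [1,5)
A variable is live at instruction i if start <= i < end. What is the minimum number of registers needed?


Live ranges:
  Var0: [1, 3)
  Var1: [2, 3)
  Var2: [6, 10)
  Var3: [1, 3)
  Var4: [1, 5)
Sweep-line events (position, delta, active):
  pos=1 start -> active=1
  pos=1 start -> active=2
  pos=1 start -> active=3
  pos=2 start -> active=4
  pos=3 end -> active=3
  pos=3 end -> active=2
  pos=3 end -> active=1
  pos=5 end -> active=0
  pos=6 start -> active=1
  pos=10 end -> active=0
Maximum simultaneous active: 4
Minimum registers needed: 4

4


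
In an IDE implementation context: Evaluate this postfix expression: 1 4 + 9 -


Processing tokens left to right:
Push 1, Push 4
Pop 1 and 4, compute 1 + 4 = 5, push 5
Push 9
Pop 5 and 9, compute 5 - 9 = -4, push -4
Stack result: -4

-4


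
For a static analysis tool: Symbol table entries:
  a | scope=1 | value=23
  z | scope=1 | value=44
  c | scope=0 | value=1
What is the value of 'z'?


Searching symbol table for 'z':
  a | scope=1 | value=23
  z | scope=1 | value=44 <- MATCH
  c | scope=0 | value=1
Found 'z' at scope 1 with value 44

44


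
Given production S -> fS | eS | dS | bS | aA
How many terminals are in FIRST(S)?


Production: S -> fS | eS | dS | bS | aA
Examining each alternative for leading terminals:
  S -> fS : first terminal = 'f'
  S -> eS : first terminal = 'e'
  S -> dS : first terminal = 'd'
  S -> bS : first terminal = 'b'
  S -> aA : first terminal = 'a'
FIRST(S) = {a, b, d, e, f}
Count: 5

5


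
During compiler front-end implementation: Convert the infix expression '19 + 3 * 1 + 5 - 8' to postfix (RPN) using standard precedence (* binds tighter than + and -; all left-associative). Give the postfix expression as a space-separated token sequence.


Applying the shunting-yard algorithm:
  Operand 19 -> output
  Push '+' onto operator stack -> op-stack: [+]
  Operand 3 -> output
  Push '*' onto operator stack -> op-stack: [+, *]
  Operand 1 -> output
  See '+' (prec 1); top '*' (prec 2) >= it -> pop '*' to output
  See '+' (prec 1); top '+' (prec 1) >= it -> pop '+' to output
  Push '+' onto operator stack -> op-stack: [+]
  Operand 5 -> output
  See '-' (prec 1); top '+' (prec 1) >= it -> pop '+' to output
  Push '-' onto operator stack -> op-stack: [-]
  Operand 8 -> output
  End of input: pop '-' to output
Postfix result: 19 3 1 * + 5 + 8 -

19 3 1 * + 5 + 8 -


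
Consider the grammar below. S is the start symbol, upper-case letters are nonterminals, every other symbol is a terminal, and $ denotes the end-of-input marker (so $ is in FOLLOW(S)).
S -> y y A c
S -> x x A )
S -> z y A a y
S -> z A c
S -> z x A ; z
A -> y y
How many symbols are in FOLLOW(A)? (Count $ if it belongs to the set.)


S is the start symbol and does not occur in any rule body, so FOLLOW(S) = {$}.
Examining every occurrence of A in a rule body:
  S -> y y A c : A is followed by terminal 'c' -> add 'c'
  S -> x x A ) : A is followed by terminal ')' -> add ')'
  S -> z y A a y : A is followed by terminal 'a' -> add 'a'
  S -> z A c : A is followed by terminal 'c' -> add 'c' (already in the set)
  S -> z x A ; z : A is followed by terminal ';' -> add ';'
  A -> y y : A does not occur in the body -> contributes nothing
FOLLOW(A) = {), ;, a, c}
Count: 4

4


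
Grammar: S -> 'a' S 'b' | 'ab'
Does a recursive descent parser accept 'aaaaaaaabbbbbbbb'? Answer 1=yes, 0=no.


Grammar accepts strings of the form a^n b^n (n >= 1)
Word: 'aaaaaaaabbbbbbbb'
Counting: 8 a's and 8 b's
Check: 8 == 8? Yes
Derivation (S -> aSb applied 7 time(s), then S -> ab): S => aSb => aaSbb => aaaSbbb => aaaaSbbbb => aaaaaSbbbbb => aaaaaaSbbbbbb => aaaaaaaSbbbbbbb => aaaaaaaabbbbbbbb
Accepted

1


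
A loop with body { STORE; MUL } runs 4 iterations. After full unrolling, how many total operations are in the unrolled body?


Loop body operations: STORE, MUL (2 ops per iteration)
Unrolling 4 iterations:
  Iteration 1: STORE, MUL (2 ops)
  Iteration 2: STORE, MUL (2 ops)
  Iteration 3: STORE, MUL (2 ops)
  Iteration 4: STORE, MUL (2 ops)
Total: 4 iterations * 2 ops/iter = 8 operations

8


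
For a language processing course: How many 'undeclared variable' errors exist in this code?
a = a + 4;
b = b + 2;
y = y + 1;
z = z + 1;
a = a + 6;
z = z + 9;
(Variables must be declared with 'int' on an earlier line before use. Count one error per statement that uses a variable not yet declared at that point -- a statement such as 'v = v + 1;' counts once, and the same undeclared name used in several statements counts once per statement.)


Scanning code line by line:
  Line 1: use 'a' -> ERROR (undeclared)
  Line 2: use 'b' -> ERROR (undeclared)
  Line 3: use 'y' -> ERROR (undeclared)
  Line 4: use 'z' -> ERROR (undeclared)
  Line 5: use 'a' -> ERROR (undeclared)
  Line 6: use 'z' -> ERROR (undeclared)
Total undeclared variable errors: 6

6


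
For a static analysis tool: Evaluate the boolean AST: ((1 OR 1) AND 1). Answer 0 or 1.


Step 1: Evaluate inner node
  1 OR 1 = 1
Step 2: Evaluate root node
  1 AND 1 = 1

1


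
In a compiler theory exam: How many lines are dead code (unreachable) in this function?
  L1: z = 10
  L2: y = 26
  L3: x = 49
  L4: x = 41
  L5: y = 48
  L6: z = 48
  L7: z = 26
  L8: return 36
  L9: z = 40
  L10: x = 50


Analyzing control flow:
  L1: reachable (before return)
  L2: reachable (before return)
  L3: reachable (before return)
  L4: reachable (before return)
  L5: reachable (before return)
  L6: reachable (before return)
  L7: reachable (before return)
  L8: reachable (return statement)
  L9: DEAD (after return at L8)
  L10: DEAD (after return at L8)
Return at L8, total lines = 10
Dead lines: L9 through L10
Count: 2

2


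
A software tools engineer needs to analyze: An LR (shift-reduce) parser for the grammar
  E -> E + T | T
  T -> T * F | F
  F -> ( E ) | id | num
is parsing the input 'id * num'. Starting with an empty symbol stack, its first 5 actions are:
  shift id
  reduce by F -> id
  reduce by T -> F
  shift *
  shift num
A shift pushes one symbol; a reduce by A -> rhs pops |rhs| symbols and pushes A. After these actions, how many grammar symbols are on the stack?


Tracking the symbol stack through each action:
  Action 1: shift 'id' : push -> stack = [id] (size 1)
  Action 2: reduce by F -> id : pop 1, push F -> stack = [F] (size 1)
  Action 3: reduce by T -> F : pop 1, push T -> stack = [T] (size 1)
  Action 4: shift '*' : push -> stack = [T, *] (size 2)
  Action 5: shift 'num' : push -> stack = [T, *, num] (size 3)
Final stack size: 3

3


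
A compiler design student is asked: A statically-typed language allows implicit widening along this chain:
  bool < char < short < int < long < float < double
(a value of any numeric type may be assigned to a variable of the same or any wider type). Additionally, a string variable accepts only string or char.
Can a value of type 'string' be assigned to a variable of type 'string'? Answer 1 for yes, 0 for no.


Target variable type: string
Source value type: string
Rule: string accepts only {string, char}
  source 'string' in {string, char}? Yes
Result: 1

1


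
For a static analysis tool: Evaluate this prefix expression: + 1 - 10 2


Parsing prefix expression: + 1 - 10 2
Step 1: Innermost operation '- 10 2'
  10 - 2 = 8
Step 2: Outer operation '+ 1 [8]'
  1 + 8 = 9

9


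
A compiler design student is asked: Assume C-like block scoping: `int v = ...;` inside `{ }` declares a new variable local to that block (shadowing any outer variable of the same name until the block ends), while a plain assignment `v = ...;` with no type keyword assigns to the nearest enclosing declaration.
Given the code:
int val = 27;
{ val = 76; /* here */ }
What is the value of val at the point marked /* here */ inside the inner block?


Analyzing scoping rules:
Outer scope: declares val = 27
Inner block: 'val = 76;' has no type keyword, so it is an assignment to the outer val (no shadowing)
Inside the block, after the assignment -> 76
Result: 76

76


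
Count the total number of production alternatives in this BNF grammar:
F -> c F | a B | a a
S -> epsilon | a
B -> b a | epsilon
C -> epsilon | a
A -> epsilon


Counting alternatives per rule:
  F: 3 alternative(s)
  S: 2 alternative(s)
  B: 2 alternative(s)
  C: 2 alternative(s)
  A: 1 alternative(s)
Sum: 3 + 2 + 2 + 2 + 1 = 10

10


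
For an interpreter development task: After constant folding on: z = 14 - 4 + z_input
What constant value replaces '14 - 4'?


Identifying constant sub-expression:
  Original: z = 14 - 4 + z_input
  14 and 4 are both compile-time constants
  Evaluating: 14 - 4 = 10
  After folding: z = 10 + z_input

10


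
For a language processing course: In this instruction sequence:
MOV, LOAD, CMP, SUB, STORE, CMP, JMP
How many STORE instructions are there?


Scanning instruction sequence for STORE:
  Position 1: MOV
  Position 2: LOAD
  Position 3: CMP
  Position 4: SUB
  Position 5: STORE <- MATCH
  Position 6: CMP
  Position 7: JMP
Matches at positions: [5]
Total STORE count: 1

1


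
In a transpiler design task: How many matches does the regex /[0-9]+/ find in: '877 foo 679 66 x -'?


Pattern: /[0-9]+/ (int literals)
Input: '877 foo 679 66 x -'
Scanning for matches:
  Match 1: '877'
  Match 2: '679'
  Match 3: '66'
Total matches: 3

3


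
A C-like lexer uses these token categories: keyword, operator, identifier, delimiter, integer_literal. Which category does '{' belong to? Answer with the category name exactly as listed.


Token: '{'
Checking categories:
  identifier: no
  integer_literal: no
  operator: no
  keyword: no
  delimiter: YES
Category: delimiter

delimiter


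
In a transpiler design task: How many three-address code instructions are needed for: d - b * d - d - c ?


Expression: d - b * d - d - c
Generating three-address code (respecting * over +/- precedence):
  Instruction 1: t1 = b * d
  Instruction 2: t2 = d - t1
  Instruction 3: t3 = t2 - d
  Instruction 4: t4 = t3 - c
Total instructions: 4

4


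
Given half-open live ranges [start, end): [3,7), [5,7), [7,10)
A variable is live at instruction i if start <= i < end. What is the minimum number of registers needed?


Live ranges:
  Var0: [3, 7)
  Var1: [5, 7)
  Var2: [7, 10)
Sweep-line events (position, delta, active):
  pos=3 start -> active=1
  pos=5 start -> active=2
  pos=7 end -> active=1
  pos=7 end -> active=0
  pos=7 start -> active=1
  pos=10 end -> active=0
Maximum simultaneous active: 2
Minimum registers needed: 2

2


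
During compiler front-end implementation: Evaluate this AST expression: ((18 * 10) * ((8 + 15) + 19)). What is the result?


Expression: ((18 * 10) * ((8 + 15) + 19))
Evaluating step by step:
  18 * 10 = 180
  8 + 15 = 23
  23 + 19 = 42
  180 * 42 = 7560
Result: 7560

7560


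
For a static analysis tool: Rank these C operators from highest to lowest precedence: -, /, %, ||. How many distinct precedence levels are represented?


Looking up precedence for each operator:
  - -> precedence 5
  / -> precedence 6
  % -> precedence 6
  || -> precedence 1
Sorted highest to lowest: /, %, -, ||
Distinct precedence values: [6, 5, 1]
Number of distinct levels: 3

3


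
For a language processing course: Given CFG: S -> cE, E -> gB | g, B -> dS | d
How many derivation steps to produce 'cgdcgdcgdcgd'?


Grammar: S -> cE, E -> gB | g, B -> dS | d
Deriving 'cgdcgdcgdcgd':
Step 1: S -> cE => cE
Step 2: E -> gB => cgB
Step 3: B -> dS => cgdS
Step 4: S -> cE => cgdcE
Step 5: E -> gB => cgdcgB
Step 6: B -> dS => cgdcgdS
Step 7: S -> cE => cgdcgdcE
Step 8: E -> gB => cgdcgdcgB
Step 9: B -> dS => cgdcgdcgdS
Step 10: S -> cE => cgdcgdcgdcE
Step 11: E -> gB => cgdcgdcgdcgB
Step 12: B -> d => cgdcgdcgdcgd
Total derivation steps: 12

12


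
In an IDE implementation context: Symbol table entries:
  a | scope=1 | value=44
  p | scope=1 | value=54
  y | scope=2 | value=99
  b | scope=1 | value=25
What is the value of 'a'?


Searching symbol table for 'a':
  a | scope=1 | value=44 <- MATCH
  p | scope=1 | value=54
  y | scope=2 | value=99
  b | scope=1 | value=25
Found 'a' at scope 1 with value 44

44


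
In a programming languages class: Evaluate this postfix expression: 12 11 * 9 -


Processing tokens left to right:
Push 12, Push 11
Pop 12 and 11, compute 12 * 11 = 132, push 132
Push 9
Pop 132 and 9, compute 132 - 9 = 123, push 123
Stack result: 123

123


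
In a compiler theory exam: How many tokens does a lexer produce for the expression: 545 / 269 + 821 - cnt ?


Scanning '545 / 269 + 821 - cnt'
Token 1: '545' -> integer_literal
Token 2: '/' -> operator
Token 3: '269' -> integer_literal
Token 4: '+' -> operator
Token 5: '821' -> integer_literal
Token 6: '-' -> operator
Token 7: 'cnt' -> identifier
Total tokens: 7

7


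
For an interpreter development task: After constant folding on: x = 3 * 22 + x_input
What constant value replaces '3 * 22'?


Identifying constant sub-expression:
  Original: x = 3 * 22 + x_input
  3 and 22 are both compile-time constants
  Evaluating: 3 * 22 = 66
  After folding: x = 66 + x_input

66


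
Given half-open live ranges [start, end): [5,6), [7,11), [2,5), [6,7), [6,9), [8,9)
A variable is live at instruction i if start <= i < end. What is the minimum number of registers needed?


Live ranges:
  Var0: [5, 6)
  Var1: [7, 11)
  Var2: [2, 5)
  Var3: [6, 7)
  Var4: [6, 9)
  Var5: [8, 9)
Sweep-line events (position, delta, active):
  pos=2 start -> active=1
  pos=5 end -> active=0
  pos=5 start -> active=1
  pos=6 end -> active=0
  pos=6 start -> active=1
  pos=6 start -> active=2
  pos=7 end -> active=1
  pos=7 start -> active=2
  pos=8 start -> active=3
  pos=9 end -> active=2
  pos=9 end -> active=1
  pos=11 end -> active=0
Maximum simultaneous active: 3
Minimum registers needed: 3

3


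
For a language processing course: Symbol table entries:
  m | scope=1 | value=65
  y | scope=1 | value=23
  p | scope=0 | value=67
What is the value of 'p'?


Searching symbol table for 'p':
  m | scope=1 | value=65
  y | scope=1 | value=23
  p | scope=0 | value=67 <- MATCH
Found 'p' at scope 0 with value 67

67


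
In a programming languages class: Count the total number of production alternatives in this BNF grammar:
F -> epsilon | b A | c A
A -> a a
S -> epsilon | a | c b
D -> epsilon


Counting alternatives per rule:
  F: 3 alternative(s)
  A: 1 alternative(s)
  S: 3 alternative(s)
  D: 1 alternative(s)
Sum: 3 + 1 + 3 + 1 = 8

8


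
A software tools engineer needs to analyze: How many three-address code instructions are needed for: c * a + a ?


Expression: c * a + a
Generating three-address code (respecting * over +/- precedence):
  Instruction 1: t1 = c * a
  Instruction 2: t2 = t1 + a
Total instructions: 2

2


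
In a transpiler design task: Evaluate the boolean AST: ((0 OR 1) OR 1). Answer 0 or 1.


Step 1: Evaluate inner node
  0 OR 1 = 1
Step 2: Evaluate root node
  1 OR 1 = 1

1


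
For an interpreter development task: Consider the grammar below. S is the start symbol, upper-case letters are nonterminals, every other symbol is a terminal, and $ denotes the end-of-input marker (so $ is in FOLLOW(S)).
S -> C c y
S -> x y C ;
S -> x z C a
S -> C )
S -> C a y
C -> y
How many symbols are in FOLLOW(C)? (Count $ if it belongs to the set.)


S is the start symbol and does not occur in any rule body, so FOLLOW(S) = {$}.
Examining every occurrence of C in a rule body:
  S -> C c y : C is followed by terminal 'c' -> add 'c'
  S -> x y C ; : C is followed by terminal ';' -> add ';'
  S -> x z C a : C is followed by terminal 'a' -> add 'a'
  S -> C ) : C is followed by terminal ')' -> add ')'
  S -> C a y : C is followed by terminal 'a' -> add 'a' (already in the set)
  C -> y : C does not occur in the body -> contributes nothing
FOLLOW(C) = {), ;, a, c}
Count: 4

4


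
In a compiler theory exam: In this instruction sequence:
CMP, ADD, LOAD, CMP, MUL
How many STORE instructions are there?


Scanning instruction sequence for STORE:
  Position 1: CMP
  Position 2: ADD
  Position 3: LOAD
  Position 4: CMP
  Position 5: MUL
Matches at positions: []
Total STORE count: 0

0


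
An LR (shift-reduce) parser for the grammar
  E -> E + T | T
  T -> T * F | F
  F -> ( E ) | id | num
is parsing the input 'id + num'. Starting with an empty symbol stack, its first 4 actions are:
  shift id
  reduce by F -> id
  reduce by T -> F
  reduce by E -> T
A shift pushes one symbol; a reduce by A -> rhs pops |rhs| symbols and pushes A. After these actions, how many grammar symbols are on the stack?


Tracking the symbol stack through each action:
  Action 1: shift 'id' : push -> stack = [id] (size 1)
  Action 2: reduce by F -> id : pop 1, push F -> stack = [F] (size 1)
  Action 3: reduce by T -> F : pop 1, push T -> stack = [T] (size 1)
  Action 4: reduce by E -> T : pop 1, push E -> stack = [E] (size 1)
Final stack size: 1

1


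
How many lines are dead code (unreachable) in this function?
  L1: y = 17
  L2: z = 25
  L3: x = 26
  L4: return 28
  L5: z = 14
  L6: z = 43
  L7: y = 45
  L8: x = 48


Analyzing control flow:
  L1: reachable (before return)
  L2: reachable (before return)
  L3: reachable (before return)
  L4: reachable (return statement)
  L5: DEAD (after return at L4)
  L6: DEAD (after return at L4)
  L7: DEAD (after return at L4)
  L8: DEAD (after return at L4)
Return at L4, total lines = 8
Dead lines: L5 through L8
Count: 4

4


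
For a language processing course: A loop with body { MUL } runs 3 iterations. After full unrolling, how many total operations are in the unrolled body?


Loop body operations: MUL (1 op per iteration)
Unrolling 3 iterations:
  Iteration 1: MUL (1 ops)
  Iteration 2: MUL (1 ops)
  Iteration 3: MUL (1 ops)
Total: 3 iterations * 1 ops/iter = 3 operations

3


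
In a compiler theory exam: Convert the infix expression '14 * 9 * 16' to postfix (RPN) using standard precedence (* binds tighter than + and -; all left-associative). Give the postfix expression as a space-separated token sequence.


Applying the shunting-yard algorithm:
  Operand 14 -> output
  Push '*' onto operator stack -> op-stack: [*]
  Operand 9 -> output
  See '*' (prec 2); top '*' (prec 2) >= it -> pop '*' to output
  Push '*' onto operator stack -> op-stack: [*]
  Operand 16 -> output
  End of input: pop '*' to output
Postfix result: 14 9 * 16 *

14 9 * 16 *


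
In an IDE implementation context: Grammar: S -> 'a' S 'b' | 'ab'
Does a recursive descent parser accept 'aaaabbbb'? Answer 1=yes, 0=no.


Grammar accepts strings of the form a^n b^n (n >= 1)
Word: 'aaaabbbb'
Counting: 4 a's and 4 b's
Check: 4 == 4? Yes
Derivation (S -> aSb applied 3 time(s), then S -> ab): S => aSb => aaSbb => aaaSbbb => aaaabbbb
Accepted

1


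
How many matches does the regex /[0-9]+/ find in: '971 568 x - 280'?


Pattern: /[0-9]+/ (int literals)
Input: '971 568 x - 280'
Scanning for matches:
  Match 1: '971'
  Match 2: '568'
  Match 3: '280'
Total matches: 3

3


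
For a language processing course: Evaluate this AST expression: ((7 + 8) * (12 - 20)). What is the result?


Expression: ((7 + 8) * (12 - 20))
Evaluating step by step:
  7 + 8 = 15
  12 - 20 = -8
  15 * -8 = -120
Result: -120

-120


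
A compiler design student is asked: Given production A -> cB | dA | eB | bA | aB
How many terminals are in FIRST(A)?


Production: A -> cB | dA | eB | bA | aB
Examining each alternative for leading terminals:
  A -> cB : first terminal = 'c'
  A -> dA : first terminal = 'd'
  A -> eB : first terminal = 'e'
  A -> bA : first terminal = 'b'
  A -> aB : first terminal = 'a'
FIRST(A) = {a, b, c, d, e}
Count: 5

5


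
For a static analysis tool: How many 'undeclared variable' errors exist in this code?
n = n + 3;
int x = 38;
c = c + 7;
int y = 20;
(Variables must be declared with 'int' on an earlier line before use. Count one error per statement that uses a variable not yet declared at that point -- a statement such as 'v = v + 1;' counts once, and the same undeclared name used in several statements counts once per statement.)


Scanning code line by line:
  Line 1: use 'n' -> ERROR (undeclared)
  Line 2: declare 'x' -> declared = ['x']
  Line 3: use 'c' -> ERROR (undeclared)
  Line 4: declare 'y' -> declared = ['x', 'y']
Total undeclared variable errors: 2

2


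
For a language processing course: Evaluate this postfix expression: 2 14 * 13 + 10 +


Processing tokens left to right:
Push 2, Push 14
Pop 2 and 14, compute 2 * 14 = 28, push 28
Push 13
Pop 28 and 13, compute 28 + 13 = 41, push 41
Push 10
Pop 41 and 10, compute 41 + 10 = 51, push 51
Stack result: 51

51


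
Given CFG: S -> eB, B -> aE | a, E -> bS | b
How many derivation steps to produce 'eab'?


Grammar: S -> eB, B -> aE | a, E -> bS | b
Deriving 'eab':
Step 1: S -> eB => eB
Step 2: B -> aE => eaE
Step 3: E -> b => eab
Total derivation steps: 3

3


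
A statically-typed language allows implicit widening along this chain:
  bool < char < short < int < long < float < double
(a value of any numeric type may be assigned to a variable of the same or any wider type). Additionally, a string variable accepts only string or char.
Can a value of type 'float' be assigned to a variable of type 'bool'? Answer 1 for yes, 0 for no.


Target variable type: bool
Source value type: float
Numeric ranks: float=5, bool=0
Widening allowed iff rank(source) <= rank(target): 5 <= 0? No
Result: 0

0


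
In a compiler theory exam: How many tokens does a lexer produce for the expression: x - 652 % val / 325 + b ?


Scanning 'x - 652 % val / 325 + b'
Token 1: 'x' -> identifier
Token 2: '-' -> operator
Token 3: '652' -> integer_literal
Token 4: '%' -> operator
Token 5: 'val' -> identifier
Token 6: '/' -> operator
Token 7: '325' -> integer_literal
Token 8: '+' -> operator
Token 9: 'b' -> identifier
Total tokens: 9

9


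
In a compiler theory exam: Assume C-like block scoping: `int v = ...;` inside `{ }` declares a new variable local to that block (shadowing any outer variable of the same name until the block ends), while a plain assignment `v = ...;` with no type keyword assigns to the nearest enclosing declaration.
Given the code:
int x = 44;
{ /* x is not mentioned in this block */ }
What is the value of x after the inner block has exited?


Analyzing scoping rules:
Outer scope: declares x = 44
Inner block: x is neither redeclared nor assigned -> unchanged
After the block -> 44
Result: 44

44


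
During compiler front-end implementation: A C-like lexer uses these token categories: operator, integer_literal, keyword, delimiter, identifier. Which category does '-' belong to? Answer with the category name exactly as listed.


Token: '-'
Checking categories:
  identifier: no
  integer_literal: no
  operator: YES
  keyword: no
  delimiter: no
Category: operator

operator


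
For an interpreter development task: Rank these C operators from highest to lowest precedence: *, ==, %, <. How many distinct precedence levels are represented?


Looking up precedence for each operator:
  * -> precedence 6
  == -> precedence 3
  % -> precedence 6
  < -> precedence 4
Sorted highest to lowest: *, %, <, ==
Distinct precedence values: [6, 4, 3]
Number of distinct levels: 3

3


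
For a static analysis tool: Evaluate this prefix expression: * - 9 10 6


Parsing prefix expression: * - 9 10 6
Step 1: Innermost operation '- 9 10'
  9 - 10 = -1
Step 2: Outer operation '* [-1] 6'
  -1 * 6 = -6

-6


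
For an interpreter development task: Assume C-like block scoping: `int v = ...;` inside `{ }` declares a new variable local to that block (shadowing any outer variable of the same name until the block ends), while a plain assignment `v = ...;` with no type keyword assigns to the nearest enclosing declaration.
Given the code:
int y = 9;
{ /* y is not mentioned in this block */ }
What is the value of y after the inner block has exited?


Analyzing scoping rules:
Outer scope: declares y = 9
Inner block: y is neither redeclared nor assigned -> unchanged
After the block -> 9
Result: 9

9


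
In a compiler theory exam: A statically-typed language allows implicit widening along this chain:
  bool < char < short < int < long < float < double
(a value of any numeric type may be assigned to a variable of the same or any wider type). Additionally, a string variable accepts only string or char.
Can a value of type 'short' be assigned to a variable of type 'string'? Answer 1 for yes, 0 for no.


Target variable type: string
Source value type: short
Rule: string accepts only {string, char}
  source 'short' in {string, char}? No
Result: 0

0


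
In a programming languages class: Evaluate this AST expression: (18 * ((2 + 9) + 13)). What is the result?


Expression: (18 * ((2 + 9) + 13))
Evaluating step by step:
  2 + 9 = 11
  11 + 13 = 24
  18 * 24 = 432
Result: 432

432


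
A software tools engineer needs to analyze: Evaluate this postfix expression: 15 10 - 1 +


Processing tokens left to right:
Push 15, Push 10
Pop 15 and 10, compute 15 - 10 = 5, push 5
Push 1
Pop 5 and 1, compute 5 + 1 = 6, push 6
Stack result: 6

6


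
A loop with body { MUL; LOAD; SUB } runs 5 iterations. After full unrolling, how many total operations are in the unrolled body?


Loop body operations: MUL, LOAD, SUB (3 ops per iteration)
Unrolling 5 iterations:
  Iteration 1: MUL, LOAD, SUB (3 ops)
  Iteration 2: MUL, LOAD, SUB (3 ops)
  Iteration 3: MUL, LOAD, SUB (3 ops)
  Iteration 4: MUL, LOAD, SUB (3 ops)
  Iteration 5: MUL, LOAD, SUB (3 ops)
Total: 5 iterations * 3 ops/iter = 15 operations

15


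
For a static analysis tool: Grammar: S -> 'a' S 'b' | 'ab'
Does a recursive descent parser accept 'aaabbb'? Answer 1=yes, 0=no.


Grammar accepts strings of the form a^n b^n (n >= 1)
Word: 'aaabbb'
Counting: 3 a's and 3 b's
Check: 3 == 3? Yes
Derivation (S -> aSb applied 2 time(s), then S -> ab): S => aSb => aaSbb => aaabbb
Accepted

1


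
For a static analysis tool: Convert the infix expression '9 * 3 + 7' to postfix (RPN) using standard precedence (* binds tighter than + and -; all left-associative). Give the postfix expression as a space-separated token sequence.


Applying the shunting-yard algorithm:
  Operand 9 -> output
  Push '*' onto operator stack -> op-stack: [*]
  Operand 3 -> output
  See '+' (prec 1); top '*' (prec 2) >= it -> pop '*' to output
  Push '+' onto operator stack -> op-stack: [+]
  Operand 7 -> output
  End of input: pop '+' to output
Postfix result: 9 3 * 7 +

9 3 * 7 +


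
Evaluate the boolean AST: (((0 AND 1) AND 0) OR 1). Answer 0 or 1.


Step 1: Evaluate inner node
  0 AND 1 = 0
Step 2: Evaluate next node
  0 AND 0 = 0
Step 3: Evaluate root node
  0 OR 1 = 1

1


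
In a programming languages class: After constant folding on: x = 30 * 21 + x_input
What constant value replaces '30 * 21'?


Identifying constant sub-expression:
  Original: x = 30 * 21 + x_input
  30 and 21 are both compile-time constants
  Evaluating: 30 * 21 = 630
  After folding: x = 630 + x_input

630


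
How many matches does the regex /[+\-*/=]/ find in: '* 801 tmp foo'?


Pattern: /[+\-*/=]/ (operators)
Input: '* 801 tmp foo'
Scanning for matches:
  Match 1: '*'
Total matches: 1

1


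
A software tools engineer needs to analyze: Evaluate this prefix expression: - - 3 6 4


Parsing prefix expression: - - 3 6 4
Step 1: Innermost operation '- 3 6'
  3 - 6 = -3
Step 2: Outer operation '- [-3] 4'
  -3 - 4 = -7

-7


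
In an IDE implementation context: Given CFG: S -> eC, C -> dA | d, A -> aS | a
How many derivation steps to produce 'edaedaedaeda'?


Grammar: S -> eC, C -> dA | d, A -> aS | a
Deriving 'edaedaedaeda':
Step 1: S -> eC => eC
Step 2: C -> dA => edA
Step 3: A -> aS => edaS
Step 4: S -> eC => edaeC
Step 5: C -> dA => edaedA
Step 6: A -> aS => edaedaS
Step 7: S -> eC => edaedaeC
Step 8: C -> dA => edaedaedA
Step 9: A -> aS => edaedaedaS
Step 10: S -> eC => edaedaedaeC
Step 11: C -> dA => edaedaedaedA
Step 12: A -> a => edaedaedaeda
Total derivation steps: 12

12


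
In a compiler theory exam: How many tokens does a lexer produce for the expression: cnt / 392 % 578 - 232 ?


Scanning 'cnt / 392 % 578 - 232'
Token 1: 'cnt' -> identifier
Token 2: '/' -> operator
Token 3: '392' -> integer_literal
Token 4: '%' -> operator
Token 5: '578' -> integer_literal
Token 6: '-' -> operator
Token 7: '232' -> integer_literal
Total tokens: 7

7


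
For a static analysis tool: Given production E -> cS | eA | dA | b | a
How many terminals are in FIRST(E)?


Production: E -> cS | eA | dA | b | a
Examining each alternative for leading terminals:
  E -> cS : first terminal = 'c'
  E -> eA : first terminal = 'e'
  E -> dA : first terminal = 'd'
  E -> b : first terminal = 'b'
  E -> a : first terminal = 'a'
FIRST(E) = {a, b, c, d, e}
Count: 5

5


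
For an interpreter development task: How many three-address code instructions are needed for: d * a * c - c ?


Expression: d * a * c - c
Generating three-address code (respecting * over +/- precedence):
  Instruction 1: t1 = d * a
  Instruction 2: t2 = t1 * c
  Instruction 3: t3 = t2 - c
Total instructions: 3

3


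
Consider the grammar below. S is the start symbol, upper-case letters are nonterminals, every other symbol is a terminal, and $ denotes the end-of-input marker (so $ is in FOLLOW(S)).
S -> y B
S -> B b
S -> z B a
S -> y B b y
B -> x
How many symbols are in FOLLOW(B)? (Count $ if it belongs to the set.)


S is the start symbol and does not occur in any rule body, so FOLLOW(S) = {$}.
Examining every occurrence of B in a rule body:
  S -> y B : B is at the right end -> add FOLLOW(S) = {$}
  S -> B b : B is followed by terminal 'b' -> add 'b'
  S -> z B a : B is followed by terminal 'a' -> add 'a'
  S -> y B b y : B is followed by terminal 'b' -> add 'b' (already in the set)
  B -> x : B does not occur in the body -> contributes nothing
FOLLOW(B) = {a, b, $}
Count: 3

3
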